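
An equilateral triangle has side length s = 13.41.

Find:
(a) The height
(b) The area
(a) The height splits the triangle into two 30-60-90 halves: h = s·√3/2 = 13.41·1.73205/2 ≈ 23.2268/2 ≈ 11.6134
(b) Area = (√3/4)·s² = (√3/4)·13.41² = (√3/4)·179.8281 ≈ 0.433013·179.8281 ≈ 77.8679

Height = 11.61, Area = 77.87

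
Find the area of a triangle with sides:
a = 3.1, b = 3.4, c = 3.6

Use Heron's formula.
s = (3.1 + 3.4 + 3.6)/2 = 10.1/2 = 5.05
s − a = 1.95, s − b = 1.65, s − c = 1.45
s(s−a)(s−b)(s−c) = 5.05·1.95·1.65·1.45 ≈ 23.5601
Area = √23.5601 ≈ 4.85388

Area = 4.854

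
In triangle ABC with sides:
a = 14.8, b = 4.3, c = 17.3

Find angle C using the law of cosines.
c² = a² + b² − 2ab·cos(C)  ⇒  cos(C) = (a² + b² − c²)/(2ab)
cos(C) = (14.8² + 4.3² − 17.3²)/(2·14.8·4.3) = (219.04 + 18.49 − 299.29)/127.28 = -61.76/127.28 ≈ -0.485229
C = arccos(-0.485229) ≈ 119.028°

C = 119°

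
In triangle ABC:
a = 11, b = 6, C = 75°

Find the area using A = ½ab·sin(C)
A = ½·a·b·sin(C) = ½·11·6·sin(75°)
sin(75°) ≈ 0.965926
A ≈ ½·66·0.965926 = 33·0.965926 ≈ 31.8756

Area = 31.88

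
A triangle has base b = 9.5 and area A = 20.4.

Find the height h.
A = ½·b·h  ⇒  h = 2A/b = 2·20.4/9.5 = 40.8/9.5 ≈ 4.29474

h = 4.295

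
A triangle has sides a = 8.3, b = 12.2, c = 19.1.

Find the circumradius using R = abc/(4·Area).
First find the area with Heron's formula.
s = (8.3 + 12.2 + 19.1)/2 = 19.8
Area = √(s(s−a)(s−b)(s−c)) = √(19.8·11.5·7.6·0.7) ≈ √1211.36 ≈ 34.8047
abc = 8.3·12.2·19.1 = 1934.066
R = abc/(4·Area) ≈ 1934.066/(4·34.8047) = 1934.066/139.219 ≈ 13.8923

R = 13.89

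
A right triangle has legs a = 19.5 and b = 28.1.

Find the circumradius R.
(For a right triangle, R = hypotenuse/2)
Hypotenuse c = √(a² + b²) = √(380.25 + 789.61) = √1169.86 ≈ 34.2032
R = c/2 ≈ 34.2032/2 ≈ 17.1016

R = 17.1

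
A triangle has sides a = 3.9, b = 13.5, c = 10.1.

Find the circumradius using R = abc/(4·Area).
First find the area with Heron's formula.
s = (3.9 + 13.5 + 10.1)/2 = 13.75
Area = √(s(s−a)(s−b)(s−c)) = √(13.75·9.85·0.25·3.65) ≈ √123.587 ≈ 11.117
abc = 3.9·13.5·10.1 = 531.765
R = abc/(4·Area) ≈ 531.765/(4·11.117) = 531.765/44.4678 ≈ 11.9584

R = 11.96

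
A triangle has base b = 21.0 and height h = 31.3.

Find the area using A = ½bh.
A = ½·b·h = ½·21.0·31.3 = ½·657.3 = 328.65

Area = 328.65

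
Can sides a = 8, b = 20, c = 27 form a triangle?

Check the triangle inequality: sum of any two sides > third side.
a + b vs c: 8 + 20 = 28 > 27  ✓
a + c vs b: 8 + 27 = 35 > 20  ✓
b + c vs a: 20 + 27 = 47 > 8  ✓

Yes, triangle inequality satisfied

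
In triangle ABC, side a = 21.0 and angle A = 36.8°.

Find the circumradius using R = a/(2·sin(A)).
R = a/(2·sin(A)) = 21.0/(2·sin(36.8°))
sin(36.8°) ≈ 0.599024
R ≈ 21.0/(2·0.599024) = 21.0/1.19805 ≈ 17.5285

R = 17.53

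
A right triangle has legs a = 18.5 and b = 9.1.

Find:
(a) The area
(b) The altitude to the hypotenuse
(a) The legs are perpendicular, so Area = ½·a·b = ½·18.5·9.1 = ½·168.35 = 84.175
(b) Hypotenuse c = √(a² + b²) = √(342.25 + 82.81) = √425.06 ≈ 20.617
    Area = ½·c·h_c  ⇒  h_c = 2·Area/c = 168.35/20.617 ≈ 8.1656

Area = 84.175, h_c = 8.166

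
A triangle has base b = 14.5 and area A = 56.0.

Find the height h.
A = ½·b·h  ⇒  h = 2A/b = 2·56.0/14.5 = 112/14.5 ≈ 7.72414

h = 7.724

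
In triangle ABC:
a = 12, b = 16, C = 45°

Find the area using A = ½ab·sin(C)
A = ½·a·b·sin(C) = ½·12·16·sin(45°)
sin(45°) ≈ 0.707107
A ≈ ½·192·0.707107 = 96·0.707107 ≈ 67.8823

Area = 67.88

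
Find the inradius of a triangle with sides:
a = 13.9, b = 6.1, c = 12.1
r = Area/s where s is the semi-perimeter.
s = (13.9 + 6.1 + 12.1)/2 = 32.1/2 = 16.05
Area = √(s(s−a)(s−b)(s−c)) = √(16.05·2.15·9.95·3.95) ≈ √1356.23 ≈ 36.827
r ≈ 36.827/16.05 ≈ 2.29452

r = 2.295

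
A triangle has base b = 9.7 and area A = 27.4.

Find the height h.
A = ½·b·h  ⇒  h = 2A/b = 2·27.4/9.7 = 54.8/9.7 ≈ 5.64948

h = 5.649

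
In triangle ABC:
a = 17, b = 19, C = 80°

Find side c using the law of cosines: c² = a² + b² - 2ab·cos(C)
c² = 17² + 19² − 2·17·19·cos(80°)
cos(80°) ≈ 0.173648
c² ≈ 289 + 361 − 646·(0.173648) ≈ 650 − 112.177 ≈ 537.823
c ≈ √537.823 ≈ 23.191

c = 23.19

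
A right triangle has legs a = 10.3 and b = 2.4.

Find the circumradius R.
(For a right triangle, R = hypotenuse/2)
Hypotenuse c = √(a² + b²) = √(106.09 + 5.76) = √111.85 ≈ 10.5759
R = c/2 ≈ 10.5759/2 ≈ 5.28796

R = 5.288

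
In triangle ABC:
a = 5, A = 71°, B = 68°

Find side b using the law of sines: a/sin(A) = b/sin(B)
a/sin(A) = b/sin(B)  ⇒  b = a·sin(B)/sin(A) = 5·sin(68°)/sin(71°)
sin(68°) ≈ 0.927184, sin(71°) ≈ 0.945519
b ≈ 5·0.927184/0.945519 ≈ 4.63592/0.945519 ≈ 4.90304

b = 4.903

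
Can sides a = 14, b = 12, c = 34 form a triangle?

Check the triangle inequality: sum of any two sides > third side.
a + b vs c: 14 + 12 = 26 ≤ 34  ✗
a + c vs b: 14 + 34 = 48 > 12  ✓
b + c vs a: 12 + 34 = 46 > 14  ✓

No: 14 + 12 = 26 is not > 34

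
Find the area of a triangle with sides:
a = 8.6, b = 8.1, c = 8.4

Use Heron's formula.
s = (8.6 + 8.1 + 8.4)/2 = 25.1/2 = 12.55
s − a = 3.95, s − b = 4.45, s − c = 4.15
s(s−a)(s−b)(s−c) = 12.55·3.95·4.45·4.15 ≈ 915.48
Area = √915.48 ≈ 30.2569

Area = 30.26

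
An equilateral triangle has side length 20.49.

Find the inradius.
r = Area/s with s the semi-perimeter.
Area = (√3/4)·20.49² = (√3/4)·419.8401 ≈ 0.433013·419.8401 ≈ 181.796
s = 3·20.49/2 = 30.735
r ≈ 181.796/30.735 ≈ 5.91495
(Equivalently r = side/(2√3) = 20.49/3.4641 ≈ 5.91495.)

r = 5.915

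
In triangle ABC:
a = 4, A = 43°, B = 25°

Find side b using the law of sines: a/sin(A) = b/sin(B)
a/sin(A) = b/sin(B)  ⇒  b = a·sin(B)/sin(A) = 4·sin(25°)/sin(43°)
sin(25°) ≈ 0.422618, sin(43°) ≈ 0.681998
b ≈ 4·0.422618/0.681998 ≈ 1.69047/0.681998 ≈ 2.47871

b = 2.479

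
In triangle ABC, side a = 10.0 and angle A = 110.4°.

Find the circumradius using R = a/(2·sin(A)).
R = a/(2·sin(A)) = 10.0/(2·sin(110.4°))
sin(110.4°) ≈ 0.937282
R ≈ 10.0/(2·0.937282) = 10.0/1.87456 ≈ 5.33457

R = 5.335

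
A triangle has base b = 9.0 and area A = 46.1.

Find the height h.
A = ½·b·h  ⇒  h = 2A/b = 2·46.1/9.0 = 92.2/9.0 ≈ 10.2444

h = 10.24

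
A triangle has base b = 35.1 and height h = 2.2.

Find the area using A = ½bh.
A = ½·b·h = ½·35.1·2.2 = ½·77.22 = 38.61

Area = 38.61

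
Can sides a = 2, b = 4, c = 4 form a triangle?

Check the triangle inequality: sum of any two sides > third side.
a + b vs c: 2 + 4 = 6 > 4  ✓
a + c vs b: 2 + 4 = 6 > 4  ✓
b + c vs a: 4 + 4 = 8 > 2  ✓

Yes, triangle inequality satisfied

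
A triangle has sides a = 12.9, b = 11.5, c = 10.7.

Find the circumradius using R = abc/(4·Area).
First find the area with Heron's formula.
s = (12.9 + 11.5 + 10.7)/2 = 17.55
Area = √(s(s−a)(s−b)(s−c)) = √(17.55·4.65·6.05·6.85) ≈ √3382.02 ≈ 58.1551
abc = 12.9·11.5·10.7 = 1587.345
R = abc/(4·Area) ≈ 1587.345/(4·58.1551) = 1587.345/232.621 ≈ 6.82375

R = 6.824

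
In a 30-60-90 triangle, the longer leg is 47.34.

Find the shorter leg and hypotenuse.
In a 30-60-90 triangle the sides are in ratio 1 : √3 : 2, so short leg = long leg/√3 and hypotenuse = 2·(short leg).
Short leg = 47.34/√3 ≈ 47.34/1.73205 ≈ 27.3318
Hypotenuse = 2·27.3318 ≈ 54.6635

Short leg = 27.33, Hypotenuse = 54.66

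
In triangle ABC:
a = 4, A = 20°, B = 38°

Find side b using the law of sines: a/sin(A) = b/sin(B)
a/sin(A) = b/sin(B)  ⇒  b = a·sin(B)/sin(A) = 4·sin(38°)/sin(20°)
sin(38°) ≈ 0.615661, sin(20°) ≈ 0.34202
b ≈ 4·0.615661/0.34202 ≈ 2.46265/0.34202 ≈ 7.20029

b = 7.2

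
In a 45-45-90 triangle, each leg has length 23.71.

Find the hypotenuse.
In a 45-45-90 triangle the sides are in ratio 1 : 1 : √2, so hypotenuse = leg·√2.
Hypotenuse = 23.71·√2 ≈ 23.71·1.41421 ≈ 33.531

Hypotenuse = 23.71√2 = 33.53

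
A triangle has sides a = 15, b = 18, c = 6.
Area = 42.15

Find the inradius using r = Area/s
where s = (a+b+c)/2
s = (15 + 18 + 6)/2 = 39/2 = 19.5
r = Area/s = 42.15/19.5 ≈ 2.16154

r = 2.162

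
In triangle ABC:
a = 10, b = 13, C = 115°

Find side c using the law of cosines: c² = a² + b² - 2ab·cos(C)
c² = 10² + 13² − 2·10·13·cos(115°)
cos(115°) ≈ -0.422618
c² ≈ 100 + 169 − 260·(-0.422618) ≈ 269 + 109.881 ≈ 378.881
c ≈ √378.881 ≈ 19.4649

c = 19.46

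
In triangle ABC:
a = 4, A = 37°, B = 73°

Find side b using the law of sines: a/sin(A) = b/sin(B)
a/sin(A) = b/sin(B)  ⇒  b = a·sin(B)/sin(A) = 4·sin(73°)/sin(37°)
sin(73°) ≈ 0.956305, sin(37°) ≈ 0.601815
b ≈ 4·0.956305/0.601815 ≈ 3.82522/0.601815 ≈ 6.35614

b = 6.356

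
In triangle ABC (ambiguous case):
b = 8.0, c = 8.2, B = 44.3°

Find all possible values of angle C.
b/sin(B) = c/sin(C)  ⇒  sin(C) = c·sin(B)/b = 8.2·sin(44.3°)/8.0
sin(44.3°) ≈ 0.698415
sin(C) ≈ 8.2·0.698415/8.0 ≈ 5.72701/8.0 ≈ 0.715876
Candidate 1: C₁ = arcsin(0.715876) ≈ 45.715°  →  A = 180° − 44.3° − 45.715° ≈ 89.985° > 0, valid
Candidate 2: C₂ = 180° − C₁ ≈ 134.285°  →  A = 180° − 44.3° − 134.285° ≈ 1.41501° > 0, valid

C = 45.72° or C = 134.3° (two solutions)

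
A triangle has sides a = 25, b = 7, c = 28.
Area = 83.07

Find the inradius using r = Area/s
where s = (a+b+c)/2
s = (25 + 7 + 28)/2 = 60/2 = 30
r = Area/s = 83.07/30 ≈ 2.769

r = 2.769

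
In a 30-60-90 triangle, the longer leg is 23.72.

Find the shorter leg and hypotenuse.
In a 30-60-90 triangle the sides are in ratio 1 : √3 : 2, so short leg = long leg/√3 and hypotenuse = 2·(short leg).
Short leg = 23.72/√3 ≈ 23.72/1.73205 ≈ 13.6947
Hypotenuse = 2·13.6947 ≈ 27.3895

Short leg = 13.69, Hypotenuse = 27.39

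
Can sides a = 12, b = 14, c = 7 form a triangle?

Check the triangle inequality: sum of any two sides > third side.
a + b vs c: 12 + 14 = 26 > 7  ✓
a + c vs b: 12 + 7 = 19 > 14  ✓
b + c vs a: 14 + 7 = 21 > 12  ✓

Yes, triangle inequality satisfied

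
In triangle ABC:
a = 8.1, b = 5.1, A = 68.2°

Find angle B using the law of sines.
a/sin(A) = b/sin(B)  ⇒  sin(B) = b·sin(A)/a = 5.1·sin(68.2°)/8.1
sin(68.2°) ≈ 0.928486
sin(B) ≈ 5.1·0.928486/8.1 ≈ 4.73528/8.1 ≈ 0.584602
B = arcsin(0.584602) ≈ 35.7749°
(Since b ≤ a we need B ≤ A, so the obtuse alternative 180° − 35.7749° ≈ 144.225° is rejected.)

B = 35.77°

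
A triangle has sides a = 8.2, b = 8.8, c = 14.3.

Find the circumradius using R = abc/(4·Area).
First find the area with Heron's formula.
s = (8.2 + 8.8 + 14.3)/2 = 15.65
Area = √(s(s−a)(s−b)(s−c)) = √(15.65·7.45·6.85·1.35) ≈ √1078.19 ≈ 32.8358
abc = 8.2·8.8·14.3 = 1031.888
R = abc/(4·Area) ≈ 1031.888/(4·32.8358) = 1031.888/131.343 ≈ 7.85643

R = 7.856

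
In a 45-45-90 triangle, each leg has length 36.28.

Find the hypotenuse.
In a 45-45-90 triangle the sides are in ratio 1 : 1 : √2, so hypotenuse = leg·√2.
Hypotenuse = 36.28·√2 ≈ 36.28·1.41421 ≈ 51.3077

Hypotenuse = 36.28√2 = 51.31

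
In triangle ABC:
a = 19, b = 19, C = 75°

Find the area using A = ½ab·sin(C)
A = ½·a·b·sin(C) = ½·19·19·sin(75°)
sin(75°) ≈ 0.965926
A ≈ ½·361·0.965926 = 180.5·0.965926 ≈ 174.35

Area = 174.3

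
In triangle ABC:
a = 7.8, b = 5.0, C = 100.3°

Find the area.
Two sides and the included angle (SAS): A = ½·a·b·sin(C) = ½·7.8·5.0·sin(100.3°)
sin(100.3°) ≈ 0.983885
A ≈ ½·39·0.983885 = 19.5·0.983885 ≈ 19.1858

Area = 19.19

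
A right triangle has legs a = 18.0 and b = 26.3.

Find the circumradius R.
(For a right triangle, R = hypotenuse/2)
Hypotenuse c = √(a² + b²) = √(324 + 691.69) = √1015.69 ≈ 31.8699
R = c/2 ≈ 31.8699/2 ≈ 15.9349

R = 15.93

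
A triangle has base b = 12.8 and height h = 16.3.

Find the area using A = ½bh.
A = ½·b·h = ½·12.8·16.3 = ½·208.64 = 104.32

Area = 104.32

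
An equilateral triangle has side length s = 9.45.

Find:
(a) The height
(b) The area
(a) The height splits the triangle into two 30-60-90 halves: h = s·√3/2 = 9.45·1.73205/2 ≈ 16.3679/2 ≈ 8.18394
(b) Area = (√3/4)·s² = (√3/4)·9.45² = (√3/4)·89.3025 ≈ 0.433013·89.3025 ≈ 38.6691

Height = 8.184, Area = 38.67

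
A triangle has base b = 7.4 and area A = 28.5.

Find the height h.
A = ½·b·h  ⇒  h = 2A/b = 2·28.5/7.4 = 57/7.4 ≈ 7.7027

h = 7.703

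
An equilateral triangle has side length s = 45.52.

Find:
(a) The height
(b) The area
(a) The height splits the triangle into two 30-60-90 halves: h = s·√3/2 = 45.52·1.73205/2 ≈ 78.843/2 ≈ 39.4215
(b) Area = (√3/4)·s² = (√3/4)·45.52² = (√3/4)·2072.0704 ≈ 0.433013·2072.0704 ≈ 897.233

Height = 39.42, Area = 897.2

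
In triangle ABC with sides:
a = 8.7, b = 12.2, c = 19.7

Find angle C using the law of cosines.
c² = a² + b² − 2ab·cos(C)  ⇒  cos(C) = (a² + b² − c²)/(2ab)
cos(C) = (8.7² + 12.2² − 19.7²)/(2·8.7·12.2) = (75.69 + 148.84 − 388.09)/212.28 = -163.56/212.28 ≈ -0.770492
C = arccos(-0.770492) ≈ 140.398°

C = 140.4°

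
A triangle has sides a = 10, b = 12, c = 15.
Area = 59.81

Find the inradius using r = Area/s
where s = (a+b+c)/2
s = (10 + 12 + 15)/2 = 37/2 = 18.5
r = Area/s = 59.81/18.5 ≈ 3.23297

r = 3.233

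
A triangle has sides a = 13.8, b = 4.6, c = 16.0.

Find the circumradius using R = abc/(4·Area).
First find the area with Heron's formula.
s = (13.8 + 4.6 + 16.0)/2 = 17.2
Area = √(s(s−a)(s−b)(s−c)) = √(17.2·3.4·12.6·1.2) ≈ √884.218 ≈ 29.7358
abc = 13.8·4.6·16.0 = 1015.68
R = abc/(4·Area) ≈ 1015.68/(4·29.7358) = 1015.68/118.943 ≈ 8.5392

R = 8.539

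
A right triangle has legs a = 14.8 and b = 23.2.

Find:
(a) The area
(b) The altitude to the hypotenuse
(a) The legs are perpendicular, so Area = ½·a·b = ½·14.8·23.2 = ½·343.36 = 171.68
(b) Hypotenuse c = √(a² + b²) = √(219.04 + 538.24) = √757.28 ≈ 27.5187
    Area = ½·c·h_c  ⇒  h_c = 2·Area/c = 343.36/27.5187 ≈ 12.4773

Area = 171.68, h_c = 12.48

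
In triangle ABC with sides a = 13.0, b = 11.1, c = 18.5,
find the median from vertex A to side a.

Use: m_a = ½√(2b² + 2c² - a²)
m_a = ½√(2·11.1² + 2·18.5² − 13.0²) = ½√(2·123.21 + 2·342.25 − 169) = ½√(246.42 + 684.5 − 169) = ½√761.92
√761.92 ≈ 27.6029, so m_a ≈ 13.8014

m_a = 13.8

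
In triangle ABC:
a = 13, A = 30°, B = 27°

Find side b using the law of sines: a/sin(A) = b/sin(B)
a/sin(A) = b/sin(B)  ⇒  b = a·sin(B)/sin(A) = 13·sin(27°)/sin(30°)
sin(27°) ≈ 0.45399, sin(30°) ≈ 0.5
b ≈ 13·0.45399/0.5 ≈ 5.90188/0.5 ≈ 11.8038

b = 11.8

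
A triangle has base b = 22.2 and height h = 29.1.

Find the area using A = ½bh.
A = ½·b·h = ½·22.2·29.1 = ½·646.02 = 323.01

Area = 323.01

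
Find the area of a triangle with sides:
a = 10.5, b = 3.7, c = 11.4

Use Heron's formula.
s = (10.5 + 3.7 + 11.4)/2 = 25.6/2 = 12.8
s − a = 2.3, s − b = 9.1, s − c = 1.4
s(s−a)(s−b)(s−c) = 12.8·2.3·9.1·1.4 ≈ 375.066
Area = √375.066 ≈ 19.3666

Area = 19.37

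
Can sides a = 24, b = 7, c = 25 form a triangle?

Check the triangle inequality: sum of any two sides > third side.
a + b vs c: 24 + 7 = 31 > 25  ✓
a + c vs b: 24 + 25 = 49 > 7  ✓
b + c vs a: 7 + 25 = 32 > 24  ✓

Yes, triangle inequality satisfied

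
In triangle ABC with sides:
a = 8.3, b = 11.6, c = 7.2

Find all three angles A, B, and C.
Law of cosines for each angle (a² = 68.89, b² = 134.56, c² = 51.84):
cos(A) = (b² + c² − a²)/(2bc) = (134.56 + 51.84 − 68.89)/(2·11.6·7.2) = 117.51/167.04 ≈ 0.703484  ⇒  A ≈ 45.2928°
cos(B) = (a² + c² − b²)/(2ac) = (68.89 + 51.84 − 134.56)/(2·8.3·7.2) = -13.83/119.52 ≈ -0.115713  ⇒  B ≈ 96.6447°
cos(C) = (a² + b² − c²)/(2ab) = (68.89 + 134.56 − 51.84)/(2·8.3·11.6) = 151.61/192.56 ≈ 0.787339  ⇒  C ≈ 38.0625°
Check: A + B + C ≈ 180°

A = 45.29°, B = 96.64°, C = 38.06°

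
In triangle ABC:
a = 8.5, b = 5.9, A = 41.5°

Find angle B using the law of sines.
a/sin(A) = b/sin(B)  ⇒  sin(B) = b·sin(A)/a = 5.9·sin(41.5°)/8.5
sin(41.5°) ≈ 0.66262
sin(B) ≈ 5.9·0.66262/8.5 ≈ 3.90946/8.5 ≈ 0.459936
B = arcsin(0.459936) ≈ 27.383°
(Since b ≤ a we need B ≤ A, so the obtuse alternative 180° − 27.383° ≈ 152.617° is rejected.)

B = 27.38°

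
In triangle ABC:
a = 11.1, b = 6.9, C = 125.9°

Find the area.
Two sides and the included angle (SAS): A = ½·a·b·sin(C) = ½·11.1·6.9·sin(125.9°)
sin(125.9°) ≈ 0.810042
A ≈ ½·76.59·0.810042 = 38.295·0.810042 ≈ 31.0205

Area = 31.02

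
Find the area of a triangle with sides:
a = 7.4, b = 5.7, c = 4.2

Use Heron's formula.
s = (7.4 + 5.7 + 4.2)/2 = 17.3/2 = 8.65
s − a = 1.25, s − b = 2.95, s − c = 4.45
s(s−a)(s−b)(s−c) = 8.65·1.25·2.95·4.45 ≈ 141.941
Area = √141.941 ≈ 11.9139

Area = 11.91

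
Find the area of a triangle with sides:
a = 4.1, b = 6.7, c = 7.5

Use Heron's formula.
s = (4.1 + 6.7 + 7.5)/2 = 18.3/2 = 9.15
s − a = 5.05, s − b = 2.45, s − c = 1.65
s(s−a)(s−b)(s−c) = 9.15·5.05·2.45·1.65 ≈ 186.794
Area = √186.794 ≈ 13.6673

Area = 13.67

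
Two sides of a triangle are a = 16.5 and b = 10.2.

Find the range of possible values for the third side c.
Triangle inequality: |a − b| < c < a + b
|a − b| = |16.5 − 10.2| = 6.3
a + b = 16.5 + 10.2 = 26.7

6.3 < c < 26.7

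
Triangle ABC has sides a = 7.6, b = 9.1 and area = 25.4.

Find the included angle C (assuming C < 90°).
Area = ½·a·b·sin(C)  ⇒  sin(C) = 2·Area/(a·b) = 2·25.4/(7.6·9.1) = 50.8/69.16 ≈ 0.734529
C = arcsin(0.734529) ≈ 47.2674° (taking the acute solution since C < 90°)

C = 47.27°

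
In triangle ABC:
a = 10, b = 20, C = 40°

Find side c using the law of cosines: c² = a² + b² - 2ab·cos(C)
c² = 10² + 20² − 2·10·20·cos(40°)
cos(40°) ≈ 0.766044
c² ≈ 100 + 400 − 400·(0.766044) ≈ 500 − 306.418 ≈ 193.582
c ≈ √193.582 ≈ 13.9134

c = 13.91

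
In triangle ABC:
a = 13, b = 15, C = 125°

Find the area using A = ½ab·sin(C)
A = ½·a·b·sin(C) = ½·13·15·sin(125°)
sin(125°) ≈ 0.819152
A ≈ ½·195·0.819152 = 97.5·0.819152 ≈ 79.8673

Area = 79.87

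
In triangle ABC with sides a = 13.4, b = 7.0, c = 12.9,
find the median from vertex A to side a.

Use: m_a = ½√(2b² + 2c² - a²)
m_a = ½√(2·7.0² + 2·12.9² − 13.4²) = ½√(2·49 + 2·166.41 − 179.56) = ½√(98 + 332.82 − 179.56) = ½√251.26
√251.26 ≈ 15.8512, so m_a ≈ 7.92559

m_a = 7.926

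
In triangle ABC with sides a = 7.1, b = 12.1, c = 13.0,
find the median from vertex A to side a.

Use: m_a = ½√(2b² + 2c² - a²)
m_a = ½√(2·12.1² + 2·13.0² − 7.1²) = ½√(2·146.41 + 2·169 − 50.41) = ½√(292.82 + 338 − 50.41) = ½√580.41
√580.41 ≈ 24.0917, so m_a ≈ 12.0458

m_a = 12.05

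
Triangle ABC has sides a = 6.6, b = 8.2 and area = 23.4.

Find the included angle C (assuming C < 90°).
Area = ½·a·b·sin(C)  ⇒  sin(C) = 2·Area/(a·b) = 2·23.4/(6.6·8.2) = 46.8/54.12 ≈ 0.864745
C = arcsin(0.864745) ≈ 59.8536° (taking the acute solution since C < 90°)

C = 59.85°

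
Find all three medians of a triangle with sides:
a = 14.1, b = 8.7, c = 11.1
Median formula: m_a = ½√(2b² + 2c² − a²) (and cyclically). a² = 198.81, b² = 75.69, c² = 123.21.
m_a = ½√(2·75.69 + 2·123.21 − 198.81) = ½√198.99 ≈ ½·14.1064 ≈ 7.05319
m_b = ½√(2·198.81 + 2·123.21 − 75.69) = ½√568.35 ≈ ½·23.8401 ≈ 11.92
m_c = ½√(2·198.81 + 2·75.69 − 123.21) = ½√425.79 ≈ ½·20.6347 ≈ 10.3173

m_a = 7.053, m_b = 11.92, m_c = 10.32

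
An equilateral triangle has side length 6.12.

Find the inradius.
r = Area/s with s the semi-perimeter.
Area = (√3/4)·6.12² = (√3/4)·37.4544 ≈ 0.433013·37.4544 ≈ 16.2182
s = 3·6.12/2 = 9.18
r ≈ 16.2182/9.18 ≈ 1.76669
(Equivalently r = side/(2√3) = 6.12/3.4641 ≈ 1.76669.)

r = 1.767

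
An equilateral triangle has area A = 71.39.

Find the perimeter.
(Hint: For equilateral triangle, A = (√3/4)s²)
A = (√3/4)s²  ⇒  s² = 4A/√3 = 4·71.39/√3 = 285.56/1.73205 ≈ 164.868
s ≈ √164.868 ≈ 12.8401
Perimeter = 3s ≈ 3·12.8401 ≈ 38.5203

Perimeter = 38.52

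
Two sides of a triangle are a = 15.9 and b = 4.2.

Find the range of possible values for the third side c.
Triangle inequality: |a − b| < c < a + b
|a − b| = |15.9 − 4.2| = 11.7
a + b = 15.9 + 4.2 = 20.1

11.7 < c < 20.1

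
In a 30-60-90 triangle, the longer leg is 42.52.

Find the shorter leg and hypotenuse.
In a 30-60-90 triangle the sides are in ratio 1 : √3 : 2, so short leg = long leg/√3 and hypotenuse = 2·(short leg).
Short leg = 42.52/√3 ≈ 42.52/1.73205 ≈ 24.5489
Hypotenuse = 2·24.5489 ≈ 49.0979

Short leg = 24.55, Hypotenuse = 49.1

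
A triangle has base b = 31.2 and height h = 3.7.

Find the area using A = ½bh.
A = ½·b·h = ½·31.2·3.7 = ½·115.44 = 57.72

Area = 57.72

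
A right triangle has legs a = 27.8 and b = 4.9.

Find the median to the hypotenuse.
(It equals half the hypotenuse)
Hypotenuse c = √(a² + b²) = √(772.84 + 24.01) = √796.85 ≈ 28.2285
Median to hypotenuse = c/2 ≈ 28.2285/2 ≈ 14.1143

Median = 14.11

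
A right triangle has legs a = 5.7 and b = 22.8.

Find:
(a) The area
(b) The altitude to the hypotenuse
(a) The legs are perpendicular, so Area = ½·a·b = ½·5.7·22.8 = ½·129.96 = 64.98
(b) Hypotenuse c = √(a² + b²) = √(32.49 + 519.84) = √552.33 ≈ 23.5017
    Area = ½·c·h_c  ⇒  h_c = 2·Area/c = 129.96/23.5017 ≈ 5.52981

Area = 64.98, h_c = 5.53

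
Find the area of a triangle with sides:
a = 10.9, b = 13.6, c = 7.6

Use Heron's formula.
s = (10.9 + 13.6 + 7.6)/2 = 32.1/2 = 16.05
s − a = 5.15, s − b = 2.45, s − c = 8.45
s(s−a)(s−b)(s−c) = 16.05·5.15·2.45·8.45 ≈ 1711.22
Area = √1711.22 ≈ 41.3669

Area = 41.37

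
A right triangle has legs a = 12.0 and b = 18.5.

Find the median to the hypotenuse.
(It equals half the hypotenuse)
Hypotenuse c = √(a² + b²) = √(144 + 342.25) = √486.25 ≈ 22.0511
Median to hypotenuse = c/2 ≈ 22.0511/2 ≈ 11.0255

Median = 11.03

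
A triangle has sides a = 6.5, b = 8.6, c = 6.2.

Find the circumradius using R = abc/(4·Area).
First find the area with Heron's formula.
s = (6.5 + 8.6 + 6.2)/2 = 10.65
Area = √(s(s−a)(s−b)(s−c)) = √(10.65·4.15·2.05·4.45) ≈ √403.192 ≈ 20.0796
abc = 6.5·8.6·6.2 = 346.58
R = abc/(4·Area) ≈ 346.58/(4·20.0796) = 346.58/80.3185 ≈ 4.31507

R = 4.315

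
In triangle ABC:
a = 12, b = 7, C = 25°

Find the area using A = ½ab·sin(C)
A = ½·a·b·sin(C) = ½·12·7·sin(25°)
sin(25°) ≈ 0.422618
A ≈ ½·84·0.422618 = 42·0.422618 ≈ 17.75

Area = 17.75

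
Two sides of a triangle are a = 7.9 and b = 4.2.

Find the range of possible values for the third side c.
Triangle inequality: |a − b| < c < a + b
|a − b| = |7.9 − 4.2| = 3.7
a + b = 7.9 + 4.2 = 12.1

3.7 < c < 12.1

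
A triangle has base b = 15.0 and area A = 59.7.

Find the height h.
A = ½·b·h  ⇒  h = 2A/b = 2·59.7/15.0 = 119.4/15.0 ≈ 7.96

h = 7.96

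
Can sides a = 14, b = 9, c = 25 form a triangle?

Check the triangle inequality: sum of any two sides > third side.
a + b vs c: 14 + 9 = 23 ≤ 25  ✗
a + c vs b: 14 + 25 = 39 > 9  ✓
b + c vs a: 9 + 25 = 34 > 14  ✓

No: 14 + 9 = 23 is not > 25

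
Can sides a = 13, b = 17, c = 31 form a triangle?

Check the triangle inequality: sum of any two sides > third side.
a + b vs c: 13 + 17 = 30 ≤ 31  ✗
a + c vs b: 13 + 31 = 44 > 17  ✓
b + c vs a: 17 + 31 = 48 > 13  ✓

No: 13 + 17 = 30 is not > 31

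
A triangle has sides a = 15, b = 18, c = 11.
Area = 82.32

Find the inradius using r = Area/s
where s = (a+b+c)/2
s = (15 + 18 + 11)/2 = 44/2 = 22
r = Area/s = 82.32/22 ≈ 3.74182

r = 3.742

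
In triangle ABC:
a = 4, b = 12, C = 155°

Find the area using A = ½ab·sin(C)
A = ½·a·b·sin(C) = ½·4·12·sin(155°)
sin(155°) ≈ 0.422618
A ≈ ½·48·0.422618 = 24·0.422618 ≈ 10.1428

Area = 10.14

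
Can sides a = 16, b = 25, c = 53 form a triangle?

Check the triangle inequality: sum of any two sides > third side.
a + b vs c: 16 + 25 = 41 ≤ 53  ✗
a + c vs b: 16 + 53 = 69 > 25  ✓
b + c vs a: 25 + 53 = 78 > 16  ✓

No: 16 + 25 = 41 is not > 53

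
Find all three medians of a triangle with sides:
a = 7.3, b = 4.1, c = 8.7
Median formula: m_a = ½√(2b² + 2c² − a²) (and cyclically). a² = 53.29, b² = 16.81, c² = 75.69.
m_a = ½√(2·16.81 + 2·75.69 − 53.29) = ½√131.71 ≈ ½·11.4765 ≈ 5.73825
m_b = ½√(2·53.29 + 2·75.69 − 16.81) = ½√241.15 ≈ ½·15.529 ≈ 7.7645
m_c = ½√(2·53.29 + 2·16.81 − 75.69) = ½√64.51 ≈ ½·8.03181 ≈ 4.01591

m_a = 5.738, m_b = 7.765, m_c = 4.016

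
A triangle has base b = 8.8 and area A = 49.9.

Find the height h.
A = ½·b·h  ⇒  h = 2A/b = 2·49.9/8.8 = 99.8/8.8 ≈ 11.3409

h = 11.34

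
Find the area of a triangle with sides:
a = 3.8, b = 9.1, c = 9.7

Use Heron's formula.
s = (3.8 + 9.1 + 9.7)/2 = 22.6/2 = 11.3
s − a = 7.5, s − b = 2.2, s − c = 1.6
s(s−a)(s−b)(s−c) = 11.3·7.5·2.2·1.6 ≈ 298.32
Area = √298.32 ≈ 17.2719

Area = 17.27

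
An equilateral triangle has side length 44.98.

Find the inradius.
r = Area/s with s the semi-perimeter.
Area = (√3/4)·44.98² = (√3/4)·2023.2004 ≈ 0.433013·2023.2004 ≈ 876.071
s = 3·44.98/2 = 67.47
r ≈ 876.071/67.47 ≈ 12.9846
(Equivalently r = side/(2√3) = 44.98/3.4641 ≈ 12.9846.)

r = 12.98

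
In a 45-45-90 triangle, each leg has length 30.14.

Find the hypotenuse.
In a 45-45-90 triangle the sides are in ratio 1 : 1 : √2, so hypotenuse = leg·√2.
Hypotenuse = 30.14·√2 ≈ 30.14·1.41421 ≈ 42.6244

Hypotenuse = 30.14√2 = 42.62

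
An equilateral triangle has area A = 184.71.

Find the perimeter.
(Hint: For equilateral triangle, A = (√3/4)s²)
A = (√3/4)s²  ⇒  s² = 4A/√3 = 4·184.71/√3 = 738.84/1.73205 ≈ 426.569
s ≈ √426.569 ≈ 20.6536
Perimeter = 3s ≈ 3·20.6536 ≈ 61.9607

Perimeter = 61.96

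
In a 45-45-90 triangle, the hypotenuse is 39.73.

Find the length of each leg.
In a 45-45-90 triangle hypotenuse = leg·√2, so leg = hypotenuse/√2.
Leg = 39.73/√2 ≈ 39.73/1.41421 ≈ 28.0934

Each leg = 28.09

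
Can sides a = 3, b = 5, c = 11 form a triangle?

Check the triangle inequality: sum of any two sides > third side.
a + b vs c: 3 + 5 = 8 ≤ 11  ✗
a + c vs b: 3 + 11 = 14 > 5  ✓
b + c vs a: 5 + 11 = 16 > 3  ✓

No: 3 + 5 = 8 is not > 11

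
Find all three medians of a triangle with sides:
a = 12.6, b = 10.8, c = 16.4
Median formula: m_a = ½√(2b² + 2c² − a²) (and cyclically). a² = 158.76, b² = 116.64, c² = 268.96.
m_a = ½√(2·116.64 + 2·268.96 − 158.76) = ½√612.44 ≈ ½·24.7475 ≈ 12.3738
m_b = ½√(2·158.76 + 2·268.96 − 116.64) = ½√738.8 ≈ ½·27.1809 ≈ 13.5904
m_c = ½√(2·158.76 + 2·116.64 − 268.96) = ½√281.84 ≈ ½·16.7881 ≈ 8.39405

m_a = 12.37, m_b = 13.59, m_c = 8.394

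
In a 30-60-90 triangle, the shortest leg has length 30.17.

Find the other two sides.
In a 30-60-90 triangle the sides are in ratio 1 : √3 : 2 (short leg : long leg : hypotenuse).
Long leg = 30.17·√3 ≈ 30.17·1.73205 ≈ 52.256
Hypotenuse = 2·30.17 = 60.34

Long leg = 30.17√3 = 52.26, Hypotenuse = 60.34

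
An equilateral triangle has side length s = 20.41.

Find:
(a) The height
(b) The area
(a) The height splits the triangle into two 30-60-90 halves: h = s·√3/2 = 20.41·1.73205/2 ≈ 35.3512/2 ≈ 17.6756
(b) Area = (√3/4)·s² = (√3/4)·20.41² = (√3/4)·416.5681 ≈ 0.433013·416.5681 ≈ 180.379

Height = 17.68, Area = 180.4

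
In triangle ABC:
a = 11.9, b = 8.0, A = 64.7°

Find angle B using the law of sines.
a/sin(A) = b/sin(B)  ⇒  sin(B) = b·sin(A)/a = 8.0·sin(64.7°)/11.9
sin(64.7°) ≈ 0.904083
sin(B) ≈ 8.0·0.904083/11.9 ≈ 7.23266/11.9 ≈ 0.607787
B = arcsin(0.607787) ≈ 37.4296°
(Since b ≤ a we need B ≤ A, so the obtuse alternative 180° − 37.4296° ≈ 142.57° is rejected.)

B = 37.43°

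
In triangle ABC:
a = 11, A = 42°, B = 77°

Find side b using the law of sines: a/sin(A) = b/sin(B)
a/sin(A) = b/sin(B)  ⇒  b = a·sin(B)/sin(A) = 11·sin(77°)/sin(42°)
sin(77°) ≈ 0.97437, sin(42°) ≈ 0.669131
b ≈ 11·0.97437/0.669131 ≈ 10.7181/0.669131 ≈ 16.0179

b = 16.02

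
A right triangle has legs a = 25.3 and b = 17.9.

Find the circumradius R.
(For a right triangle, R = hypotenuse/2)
Hypotenuse c = √(a² + b²) = √(640.09 + 320.41) = √960.5 ≈ 30.9919
R = c/2 ≈ 30.9919/2 ≈ 15.496

R = 15.5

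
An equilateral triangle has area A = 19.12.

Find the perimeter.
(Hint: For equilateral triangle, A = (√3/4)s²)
A = (√3/4)s²  ⇒  s² = 4A/√3 = 4·19.12/√3 = 76.48/1.73205 ≈ 44.1557
s ≈ √44.1557 ≈ 6.64498
Perimeter = 3s ≈ 3·6.64498 ≈ 19.9349

Perimeter = 19.93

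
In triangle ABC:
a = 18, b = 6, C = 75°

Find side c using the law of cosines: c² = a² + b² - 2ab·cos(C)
c² = 18² + 6² − 2·18·6·cos(75°)
cos(75°) ≈ 0.258819
c² ≈ 324 + 36 − 216·(0.258819) ≈ 360 − 55.9049 ≈ 304.095
c ≈ √304.095 ≈ 17.4383

c = 17.44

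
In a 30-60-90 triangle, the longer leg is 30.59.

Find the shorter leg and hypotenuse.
In a 30-60-90 triangle the sides are in ratio 1 : √3 : 2, so short leg = long leg/√3 and hypotenuse = 2·(short leg).
Short leg = 30.59/√3 ≈ 30.59/1.73205 ≈ 17.6611
Hypotenuse = 2·17.6611 ≈ 35.3223

Short leg = 17.66, Hypotenuse = 35.32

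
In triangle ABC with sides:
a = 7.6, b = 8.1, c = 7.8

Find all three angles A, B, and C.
Law of cosines for each angle (a² = 57.76, b² = 65.61, c² = 60.84):
cos(A) = (b² + c² − a²)/(2bc) = (65.61 + 60.84 − 57.76)/(2·8.1·7.8) = 68.69/126.36 ≈ 0.543606  ⇒  A ≈ 57.0706°
cos(B) = (a² + c² − b²)/(2ac) = (57.76 + 60.84 − 65.61)/(2·7.6·7.8) = 52.99/118.56 ≈ 0.446947  ⇒  B ≈ 63.452°
cos(C) = (a² + b² − c²)/(2ab) = (57.76 + 65.61 − 60.84)/(2·7.6·8.1) = 62.53/123.12 ≈ 0.507878  ⇒  C ≈ 59.4774°
Check: A + B + C ≈ 180°

A = 57.07°, B = 63.45°, C = 59.48°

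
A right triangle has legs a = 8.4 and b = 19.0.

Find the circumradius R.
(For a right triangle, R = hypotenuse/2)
Hypotenuse c = √(a² + b²) = √(70.56 + 361) = √431.56 ≈ 20.774
R = c/2 ≈ 20.774/2 ≈ 10.387

R = 10.39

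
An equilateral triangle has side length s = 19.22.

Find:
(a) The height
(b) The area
(a) The height splits the triangle into two 30-60-90 halves: h = s·√3/2 = 19.22·1.73205/2 ≈ 33.29/2 ≈ 16.645
(b) Area = (√3/4)·s² = (√3/4)·19.22² = (√3/4)·369.4084 ≈ 0.433013·369.4084 ≈ 159.959

Height = 16.65, Area = 160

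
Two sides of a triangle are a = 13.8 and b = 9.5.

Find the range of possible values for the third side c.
Triangle inequality: |a − b| < c < a + b
|a − b| = |13.8 − 9.5| = 4.3
a + b = 13.8 + 9.5 = 23.3

4.3 < c < 23.3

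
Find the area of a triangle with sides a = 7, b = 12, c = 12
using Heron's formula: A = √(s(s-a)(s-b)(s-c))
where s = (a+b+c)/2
s = (7 + 12 + 12)/2 = 31/2 = 15.5
s − a = 8.5, s − b = 3.5, s − c = 3.5
s(s−a)(s−b)(s−c) = 15.5·8.5·3.5·3.5 = 1613.9375
Area = √1613.9375 ≈ 40.1738

s = 15.5, Area = 40.17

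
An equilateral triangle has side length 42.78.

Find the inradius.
r = Area/s with s the semi-perimeter.
Area = (√3/4)·42.78² = (√3/4)·1830.1284 ≈ 0.433013·1830.1284 ≈ 792.469
s = 3·42.78/2 = 64.17
r ≈ 792.469/64.17 ≈ 12.3495
(Equivalently r = side/(2√3) = 42.78/3.4641 ≈ 12.3495.)

r = 12.35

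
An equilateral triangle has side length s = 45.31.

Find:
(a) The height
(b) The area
(a) The height splits the triangle into two 30-60-90 halves: h = s·√3/2 = 45.31·1.73205/2 ≈ 78.4792/2 ≈ 39.2396
(b) Area = (√3/4)·s² = (√3/4)·45.31² = (√3/4)·2052.9961 ≈ 0.433013·2052.9961 ≈ 888.973

Height = 39.24, Area = 889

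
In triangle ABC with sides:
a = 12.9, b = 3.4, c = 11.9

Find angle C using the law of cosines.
c² = a² + b² − 2ab·cos(C)  ⇒  cos(C) = (a² + b² − c²)/(2ab)
cos(C) = (12.9² + 3.4² − 11.9²)/(2·12.9·3.4) = (166.41 + 11.56 − 141.61)/87.72 = 36.36/87.72 ≈ 0.414501
C = arccos(0.414501) ≈ 65.5121°

C = 65.51°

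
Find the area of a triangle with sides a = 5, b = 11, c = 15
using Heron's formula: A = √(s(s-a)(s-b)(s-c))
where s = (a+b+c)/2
s = (5 + 11 + 15)/2 = 31/2 = 15.5
s − a = 10.5, s − b = 4.5, s − c = 0.5
s(s−a)(s−b)(s−c) = 15.5·10.5·4.5·0.5 = 366.1875
Area = √366.1875 ≈ 19.136

s = 15.5, Area = 19.14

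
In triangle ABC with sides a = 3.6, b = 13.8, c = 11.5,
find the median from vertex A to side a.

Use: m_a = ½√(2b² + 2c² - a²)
m_a = ½√(2·13.8² + 2·11.5² − 3.6²) = ½√(2·190.44 + 2·132.25 − 12.96) = ½√(380.88 + 264.5 − 12.96) = ½√632.42
√632.42 ≈ 25.148, so m_a ≈ 12.574

m_a = 12.57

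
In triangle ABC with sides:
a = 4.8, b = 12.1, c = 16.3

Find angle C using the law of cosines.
c² = a² + b² − 2ab·cos(C)  ⇒  cos(C) = (a² + b² − c²)/(2ab)
cos(C) = (4.8² + 12.1² − 16.3²)/(2·4.8·12.1) = (23.04 + 146.41 − 265.69)/116.16 = -96.24/116.16 ≈ -0.828512
C = arccos(-0.828512) ≈ 145.946°

C = 145.9°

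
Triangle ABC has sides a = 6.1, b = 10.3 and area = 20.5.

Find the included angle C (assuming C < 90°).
Area = ½·a·b·sin(C)  ⇒  sin(C) = 2·Area/(a·b) = 2·20.5/(6.1·10.3) = 41/62.83 ≈ 0.652555
C = arcsin(0.652555) ≈ 40.7345° (taking the acute solution since C < 90°)

C = 40.73°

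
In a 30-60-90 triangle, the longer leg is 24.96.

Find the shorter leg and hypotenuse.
In a 30-60-90 triangle the sides are in ratio 1 : √3 : 2, so short leg = long leg/√3 and hypotenuse = 2·(short leg).
Short leg = 24.96/√3 ≈ 24.96/1.73205 ≈ 14.4107
Hypotenuse = 2·14.4107 ≈ 28.8213

Short leg = 14.41, Hypotenuse = 28.82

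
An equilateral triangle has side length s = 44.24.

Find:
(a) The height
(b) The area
(a) The height splits the triangle into two 30-60-90 halves: h = s·√3/2 = 44.24·1.73205/2 ≈ 76.6259/2 ≈ 38.313
(b) Area = (√3/4)·s² = (√3/4)·44.24² = (√3/4)·1957.1776 ≈ 0.433013·1957.1776 ≈ 847.483

Height = 38.31, Area = 847.5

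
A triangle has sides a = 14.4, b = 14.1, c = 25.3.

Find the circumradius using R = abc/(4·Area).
First find the area with Heron's formula.
s = (14.4 + 14.1 + 25.3)/2 = 26.9
Area = √(s(s−a)(s−b)(s−c)) = √(26.9·12.5·12.8·1.6) ≈ √6886.4 ≈ 82.9843
abc = 14.4·14.1·25.3 = 5136.912
R = abc/(4·Area) ≈ 5136.912/(4·82.9843) = 5136.912/331.937 ≈ 15.4755

R = 15.48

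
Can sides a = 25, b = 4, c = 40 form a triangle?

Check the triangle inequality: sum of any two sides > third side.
a + b vs c: 25 + 4 = 29 ≤ 40  ✗
a + c vs b: 25 + 40 = 65 > 4  ✓
b + c vs a: 4 + 40 = 44 > 25  ✓

No: 25 + 4 = 29 is not > 40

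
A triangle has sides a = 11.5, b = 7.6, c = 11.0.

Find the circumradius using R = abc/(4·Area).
First find the area with Heron's formula.
s = (11.5 + 7.6 + 11.0)/2 = 15.05
Area = √(s(s−a)(s−b)(s−c)) = √(15.05·3.55·7.45·4.05) ≈ √1612.04 ≈ 40.1502
abc = 11.5·7.6·11.0 = 961.4
R = abc/(4·Area) ≈ 961.4/(4·40.1502) = 961.4/160.601 ≈ 5.98627

R = 5.986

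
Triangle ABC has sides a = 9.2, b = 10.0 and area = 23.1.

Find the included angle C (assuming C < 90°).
Area = ½·a·b·sin(C)  ⇒  sin(C) = 2·Area/(a·b) = 2·23.1/(9.2·10.0) = 46.2/92 ≈ 0.502174
C = arcsin(0.502174) ≈ 30.1439° (taking the acute solution since C < 90°)

C = 30.14°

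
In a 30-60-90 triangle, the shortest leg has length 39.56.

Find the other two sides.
In a 30-60-90 triangle the sides are in ratio 1 : √3 : 2 (short leg : long leg : hypotenuse).
Long leg = 39.56·√3 ≈ 39.56·1.73205 ≈ 68.5199
Hypotenuse = 2·39.56 = 79.12

Long leg = 39.56√3 = 68.52, Hypotenuse = 79.12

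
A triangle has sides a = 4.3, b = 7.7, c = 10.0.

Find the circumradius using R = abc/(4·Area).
First find the area with Heron's formula.
s = (4.3 + 7.7 + 10.0)/2 = 11
Area = √(s(s−a)(s−b)(s−c)) = √(11·6.7·3.3·1) ≈ √243.21 ≈ 15.5952
abc = 4.3·7.7·10.0 = 331.1
R = abc/(4·Area) ≈ 331.1/(4·15.5952) = 331.1/62.3808 ≈ 5.30773

R = 5.308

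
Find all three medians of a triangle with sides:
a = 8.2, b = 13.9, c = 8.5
Median formula: m_a = ½√(2b² + 2c² − a²) (and cyclically). a² = 67.24, b² = 193.21, c² = 72.25.
m_a = ½√(2·193.21 + 2·72.25 − 67.24) = ½√463.68 ≈ ½·21.5332 ≈ 10.7666
m_b = ½√(2·67.24 + 2·72.25 − 193.21) = ½√85.77 ≈ ½·9.26121 ≈ 4.6306
m_c = ½√(2·67.24 + 2·193.21 − 72.25) = ½√448.65 ≈ ½·21.1814 ≈ 10.5907

m_a = 10.77, m_b = 4.631, m_c = 10.59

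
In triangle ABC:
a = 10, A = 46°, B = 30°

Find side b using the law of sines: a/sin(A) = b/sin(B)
a/sin(A) = b/sin(B)  ⇒  b = a·sin(B)/sin(A) = 10·sin(30°)/sin(46°)
sin(30°) ≈ 0.5, sin(46°) ≈ 0.71934
b ≈ 10·0.5/0.71934 ≈ 5/0.71934 ≈ 6.95082

b = 6.951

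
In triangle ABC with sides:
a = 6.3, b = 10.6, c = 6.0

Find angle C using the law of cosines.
c² = a² + b² − 2ab·cos(C)  ⇒  cos(C) = (a² + b² − c²)/(2ab)
cos(C) = (6.3² + 10.6² − 6.0²)/(2·6.3·10.6) = (39.69 + 112.36 − 36)/133.56 = 116.05/133.56 ≈ 0.868898
C = arccos(0.868898) ≈ 29.6692°

C = 29.67°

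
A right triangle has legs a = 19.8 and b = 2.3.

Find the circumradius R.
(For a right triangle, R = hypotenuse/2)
Hypotenuse c = √(a² + b²) = √(392.04 + 5.29) = √397.33 ≈ 19.9331
R = c/2 ≈ 19.9331/2 ≈ 9.96657

R = 9.967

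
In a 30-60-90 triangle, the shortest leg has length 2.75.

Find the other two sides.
In a 30-60-90 triangle the sides are in ratio 1 : √3 : 2 (short leg : long leg : hypotenuse).
Long leg = 2.75·√3 ≈ 2.75·1.73205 ≈ 4.76314
Hypotenuse = 2·2.75 = 5.5

Long leg = 2.75√3 = 4.763, Hypotenuse = 5.5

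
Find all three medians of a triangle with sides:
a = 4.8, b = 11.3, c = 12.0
Median formula: m_a = ½√(2b² + 2c² − a²) (and cyclically). a² = 23.04, b² = 127.69, c² = 144.
m_a = ½√(2·127.69 + 2·144 − 23.04) = ½√520.34 ≈ ½·22.811 ≈ 11.4055
m_b = ½√(2·23.04 + 2·144 − 127.69) = ½√206.39 ≈ ½·14.3663 ≈ 7.18314
m_c = ½√(2·23.04 + 2·127.69 − 144) = ½√157.46 ≈ ½·12.5483 ≈ 6.27415

m_a = 11.41, m_b = 7.183, m_c = 6.274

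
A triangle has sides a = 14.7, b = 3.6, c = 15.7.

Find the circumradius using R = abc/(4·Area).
First find the area with Heron's formula.
s = (14.7 + 3.6 + 15.7)/2 = 17
Area = √(s(s−a)(s−b)(s−c)) = √(17·2.3·13.4·1.3) ≈ √681.122 ≈ 26.0983
abc = 14.7·3.6·15.7 = 830.844
R = abc/(4·Area) ≈ 830.844/(4·26.0983) = 830.844/104.393 ≈ 7.95879

R = 7.959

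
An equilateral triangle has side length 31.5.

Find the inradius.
r = Area/s with s the semi-perimeter.
Area = (√3/4)·31.5² = (√3/4)·992.25 ≈ 0.433013·992.25 ≈ 429.657
s = 3·31.5/2 = 47.25
r ≈ 429.657/47.25 ≈ 9.09327
(Equivalently r = side/(2√3) = 31.5/3.4641 ≈ 9.09327.)

r = 9.093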